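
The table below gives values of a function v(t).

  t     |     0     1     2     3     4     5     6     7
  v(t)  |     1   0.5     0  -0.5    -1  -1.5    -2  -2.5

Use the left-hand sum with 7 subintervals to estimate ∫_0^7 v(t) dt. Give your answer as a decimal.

Δt = 1.
Sum = 1·[1 + 0.5 + 0 + (-0.5) + (-1) + (-1.5) + (-2)] = -3.5.

-3.5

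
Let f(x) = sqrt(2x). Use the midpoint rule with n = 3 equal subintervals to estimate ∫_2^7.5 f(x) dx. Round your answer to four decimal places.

16.7310

Δx = (7.5 − 2)/3 = 11/6.
Midpoints: 35/12, 4.75, 79/12.
f(35/12) ≈ 2.4152, f(4.75) ≈ 3.0822, f(79/12) ≈ 3.6286.
Sum = Δx · [f(35/12) + f(4.75) + f(79/12)].
Sum ≈ 16.7310.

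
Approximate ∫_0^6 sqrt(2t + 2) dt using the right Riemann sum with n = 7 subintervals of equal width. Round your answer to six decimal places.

Δt = (6 − 0)/7 = 6/7.
Right endpoints: 6/7, 12/7, 18/7, 24/7, 30/7, 36/7, 6.
f(6/7) ≈ 1.927248, f(12/7) ≈ 2.329929, f(18/7) ≈ 2.672612, f(24/7) ≈ 2.976095, f(30/7) ≈ 3.251373, f(36/7) ≈ 3.505098, f(6) ≈ 3.741657.
Sum = Δt · [f(6/7) + f(12/7) + f(18/7) + ...].
Sum ≈ 17.489155.

17.489155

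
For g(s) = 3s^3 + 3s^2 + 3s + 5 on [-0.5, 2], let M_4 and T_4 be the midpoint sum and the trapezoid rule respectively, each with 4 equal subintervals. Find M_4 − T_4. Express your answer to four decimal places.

M_4 ≈ 37.409668.
T_4 ≈ 39.790039.
M_4 − T_4 ≈ -2.3804.

-2.3804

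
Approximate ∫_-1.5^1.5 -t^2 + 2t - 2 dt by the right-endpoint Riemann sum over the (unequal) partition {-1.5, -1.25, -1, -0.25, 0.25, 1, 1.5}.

Subinterval widths: 0.25, 0.25, 0.75, 0.5, 0.75, 0.5.
Right endpoints: -1.25, -1, -0.25, 0.25, 1, 1.5.
f(-1.25) = -6.0625, f(-1) = -5, f(-0.25) = -2.5625, f(0.25) = -1.5625, f(1) = -1, f(1.5) = -1.25.
Sum = Σ Δt_i · f(t_i).
Sum = -6.84375.

-6.84375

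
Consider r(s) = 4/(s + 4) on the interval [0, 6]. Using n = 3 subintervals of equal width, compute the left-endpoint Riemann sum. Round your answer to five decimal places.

4.33333

Δs = (6 − 0)/3 = 2.
Left endpoints: 0, 2, 4.
r(0) = 1, r(2) = 2/3, r(4) = 0.5.
Sum = Δs · [r(0) + r(2) + r(4)].
Sum ≈ 4.33333.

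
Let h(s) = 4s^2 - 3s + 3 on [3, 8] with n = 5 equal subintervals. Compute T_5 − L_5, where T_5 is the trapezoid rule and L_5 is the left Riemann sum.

T_5 = 582.5.
L_5 = 480.
T_5 − L_5 = 102.5.

102.5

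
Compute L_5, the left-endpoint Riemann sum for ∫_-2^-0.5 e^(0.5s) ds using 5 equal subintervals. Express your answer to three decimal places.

0.762

Δs = (-0.5 − (-2))/5 = 0.3.
Left endpoints: -2, -1.7, -1.4, -1.1, -0.8.
f(-2) ≈ 0.368, f(-1.7) ≈ 0.427, f(-1.4) ≈ 0.497, f(-1.1) ≈ 0.577, f(-0.8) ≈ 0.670.
Sum = Δs · [f(-2) + f(-1.7) + f(-1.4) + f(-1.1) + f(-0.8)].
Sum ≈ 0.762.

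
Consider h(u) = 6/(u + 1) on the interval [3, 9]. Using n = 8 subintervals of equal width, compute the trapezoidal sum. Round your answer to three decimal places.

5.512

Δu = (9 − 3)/8 = 0.75.
h(3) = 1.5, h(3.75) = 24/19, h(4.5) = 12/11, h(5.25) = 0.96, h(6) = 6/7, h(6.75) = 24/31, h(7.5) = 12/17, h(8.25) = 24/37, h(9) = 0.6.
T_8 = (Δu/2)·[h(u_0) + 2h(u_1) + ... + 2h(u_{7}) + h(u_8)].
Sum ≈ 5.512.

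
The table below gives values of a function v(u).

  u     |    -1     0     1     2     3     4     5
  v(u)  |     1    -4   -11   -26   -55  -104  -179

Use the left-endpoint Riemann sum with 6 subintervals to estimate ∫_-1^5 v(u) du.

-199

Δu = 1.
Sum = 1·[1 + (-4) + (-11) + (-26) + (-55) + (-104)] = -199.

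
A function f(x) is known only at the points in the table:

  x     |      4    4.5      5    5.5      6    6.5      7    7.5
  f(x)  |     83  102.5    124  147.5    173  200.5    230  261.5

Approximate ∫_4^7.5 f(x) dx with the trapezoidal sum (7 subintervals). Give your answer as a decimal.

Δx = 0.5.
T_7 = (0.5/2)·[83 + 2·102.5 + 2·124 + 2·147.5 + 2·173 + 2·200.5 + 2·230 + 261.5] = 574.875.

574.875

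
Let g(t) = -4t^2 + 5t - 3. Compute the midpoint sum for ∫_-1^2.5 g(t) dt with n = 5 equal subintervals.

-18.97

Δt = (2.5 − (-1))/5 = 0.7.
Midpoints: -0.65, 0.05, 0.75, 1.45, 2.15.
g(-0.65) = -7.94, g(0.05) = -2.76, g(0.75) = -1.5, g(1.45) = -4.16, g(2.15) = -10.74.
Sum = Δt · [g(-0.65) + g(0.05) + g(0.75) + g(1.45) + g(2.15)].
Sum = -18.97.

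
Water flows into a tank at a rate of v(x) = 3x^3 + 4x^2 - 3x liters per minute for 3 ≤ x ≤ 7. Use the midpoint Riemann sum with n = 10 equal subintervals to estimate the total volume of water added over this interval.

Δx = (7 − 3)/10 = 0.4.
Midpoints: 3.2, 3.6, 4, 4.4, 4.8, 5.2, 5.6, 6, 6.4, 6.8.
v(3.2) = 129.664, v(3.6) = 181.008, v(4) = 244, v(4.4) = 319.792, v(4.8) = 409.536, v(5.2) = 514.384, v(5.6) = 635.488, v(6) = 774, v(6.4) = 931.072, v(6.8) = 1107.856.
Sum = Δx · [v(3.2) + v(3.6) + v(4) + ...].
Sum = 2098.72.

2098.72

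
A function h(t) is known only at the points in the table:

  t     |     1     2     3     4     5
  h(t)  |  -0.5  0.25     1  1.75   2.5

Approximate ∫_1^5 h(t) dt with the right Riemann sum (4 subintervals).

Δt = 1.
Sum = 1·[0.25 + 1 + 1.75 + 2.5] = 5.5.

5.5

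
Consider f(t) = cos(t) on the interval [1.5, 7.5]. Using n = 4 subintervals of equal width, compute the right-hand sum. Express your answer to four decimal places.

Δt = (7.5 − 1.5)/4 = 1.5.
Right endpoints: 3, 4.5, 6, 7.5.
f(3) ≈ -0.9900, f(4.5) ≈ -0.2108, f(6) ≈ 0.9602, f(7.5) ≈ 0.3466.
Sum = Δt · [f(3) + f(4.5) + f(6) + f(7.5)].
Sum ≈ 0.1590.

0.1590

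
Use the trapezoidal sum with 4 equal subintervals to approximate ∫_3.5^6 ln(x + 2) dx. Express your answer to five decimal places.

4.75757

Δx = (6 − 3.5)/4 = 0.625.
f(3.5) ≈ 1.70475, f(4.125) ≈ 1.81238, f(4.75) ≈ 1.90954, f(5.375) ≈ 1.99810, f(6) ≈ 2.07944.
T_4 = (Δx/2)·[f(x_0) + 2f(x_1) + 2f(x_2) + 2f(x_3) + f(x_4)].
Sum ≈ 4.75757.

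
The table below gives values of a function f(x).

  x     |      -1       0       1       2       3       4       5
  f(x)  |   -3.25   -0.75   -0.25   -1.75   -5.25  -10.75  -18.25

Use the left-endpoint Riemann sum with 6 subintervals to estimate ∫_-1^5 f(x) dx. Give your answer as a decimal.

-22

Δx = 1.
Sum = 1·[(-3.25) + (-0.75) + (-0.25) + (-1.75) + (-5.25) + (-10.75)] = -22.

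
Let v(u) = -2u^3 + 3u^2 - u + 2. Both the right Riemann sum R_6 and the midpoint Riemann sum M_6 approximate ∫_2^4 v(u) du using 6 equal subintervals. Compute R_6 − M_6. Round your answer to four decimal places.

R_6 ≈ -79.555556.
M_6 ≈ -65.722222.
R_6 − M_6 ≈ -13.8333.

-13.8333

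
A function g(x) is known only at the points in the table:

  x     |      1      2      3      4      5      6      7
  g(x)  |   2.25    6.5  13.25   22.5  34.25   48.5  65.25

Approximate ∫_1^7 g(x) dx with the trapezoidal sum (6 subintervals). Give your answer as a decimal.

Δx = 1.
T_6 = (1/2)·[2.25 + 2·6.5 + 2·13.25 + 2·22.5 + 2·34.25 + 2·48.5 + 65.25] = 158.75.

158.75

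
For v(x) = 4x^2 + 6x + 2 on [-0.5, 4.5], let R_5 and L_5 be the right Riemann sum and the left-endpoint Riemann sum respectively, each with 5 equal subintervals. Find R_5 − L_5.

110

R_5 = 250.
L_5 = 140.
R_5 − L_5 = 110.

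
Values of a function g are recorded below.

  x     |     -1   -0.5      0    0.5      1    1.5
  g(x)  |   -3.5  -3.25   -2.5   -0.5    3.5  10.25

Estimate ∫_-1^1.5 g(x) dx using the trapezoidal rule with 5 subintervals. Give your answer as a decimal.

Δx = 0.5.
T_5 = (0.5/2)·[(-3.5) + 2·(-3.25) + 2·(-2.5) + 2·(-0.5) + 2·3.5 + 10.25] = 0.3125.

0.3125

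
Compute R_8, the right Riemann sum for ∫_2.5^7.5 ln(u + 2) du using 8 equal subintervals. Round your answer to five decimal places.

9.84863

Δu = (7.5 − 2.5)/8 = 0.625.
Right endpoints: 3.125, 3.75, 4.375, 5, 5.625, 6.25, 6.875, 7.5.
f(3.125) ≈ 1.63413, f(3.75) ≈ 1.74920, f(4.375) ≈ 1.85238, f(5) ≈ 1.94591, f(5.625) ≈ 2.03143, f(6.25) ≈ 2.11021, f(6.875) ≈ 2.18324, f(7.5) ≈ 2.25129.
Sum = Δu · [f(3.125) + f(3.75) + f(4.375) + ...].
Sum ≈ 9.84863.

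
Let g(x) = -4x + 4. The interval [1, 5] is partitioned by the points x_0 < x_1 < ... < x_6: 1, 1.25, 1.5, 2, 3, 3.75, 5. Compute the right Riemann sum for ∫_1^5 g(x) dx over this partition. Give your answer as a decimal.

Subinterval widths: 0.25, 0.25, 0.5, 1, 0.75, 1.25.
Right endpoints: 1.25, 1.5, 2, 3, 3.75, 5.
g(1.25) = -1, g(1.5) = -2, g(2) = -4, g(3) = -8, g(3.75) = -11, g(5) = -16.
Sum = Σ Δx_i · g(x_i).
Sum = -39.

-39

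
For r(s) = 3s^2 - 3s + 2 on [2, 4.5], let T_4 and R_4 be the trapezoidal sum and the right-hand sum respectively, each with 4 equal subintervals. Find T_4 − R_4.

-12.890625

T_4 = 64.23828125.
R_4 = 77.12890625.
T_4 − R_4 = -12.890625.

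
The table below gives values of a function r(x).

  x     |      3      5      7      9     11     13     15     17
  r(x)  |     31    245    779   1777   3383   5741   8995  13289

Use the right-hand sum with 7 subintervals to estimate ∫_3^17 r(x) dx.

Δx = 2.
Sum = 2·[245 + 779 + 1777 + 3383 + 5741 + 8995 + 13289] = 68418.

68418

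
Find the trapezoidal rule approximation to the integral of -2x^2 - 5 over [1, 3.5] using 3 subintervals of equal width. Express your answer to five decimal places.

-40.99537

Δx = (3.5 − 1)/3 = 5/6.
f(1) = -7, f(11/6) = -211/18, f(8/3) = -173/9, f(3.5) = -29.5.
T_3 = (Δx/2)·[f(x_0) + 2f(x_1) + 2f(x_2) + f(x_3)].
Sum ≈ -40.99537.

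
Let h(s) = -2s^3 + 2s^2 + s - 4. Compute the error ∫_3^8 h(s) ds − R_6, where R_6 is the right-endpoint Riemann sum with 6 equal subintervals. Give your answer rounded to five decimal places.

Exact integral: ∫_3^8 h(s) ds ≈ -1676.6666667.
R_6 ≈ -2050.8564815.
Error ≈ -1676.6666667 − (-2050.8564815) ≈ 374.18981.

374.18981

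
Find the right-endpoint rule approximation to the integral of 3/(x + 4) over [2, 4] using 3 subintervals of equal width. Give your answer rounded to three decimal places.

Δx = (4 − 2)/3 = 2/3.
Right endpoints: 8/3, 10/3, 4.
f(8/3) = 0.45, f(10/3) = 9/22, f(4) = 0.375.
Sum = Δx · [f(8/3) + f(10/3) + f(4)].
Sum ≈ 0.823.

0.823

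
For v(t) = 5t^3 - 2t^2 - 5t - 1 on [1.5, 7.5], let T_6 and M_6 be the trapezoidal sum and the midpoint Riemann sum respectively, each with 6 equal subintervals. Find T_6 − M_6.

T_6 = 3594.25.
M_6 = 3496.
T_6 − M_6 = 98.25.

98.25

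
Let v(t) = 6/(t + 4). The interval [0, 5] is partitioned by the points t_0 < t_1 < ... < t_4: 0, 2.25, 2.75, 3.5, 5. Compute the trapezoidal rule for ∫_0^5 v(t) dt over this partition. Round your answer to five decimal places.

Subinterval widths: 2.25, 0.5, 0.75, 1.5.
v(0) = 1.5, v(2.25) = 0.96, v(2.75) = 8/9, v(3.5) = 0.8, v(5) = 2/3.
On each subinterval the trapezoid contributes (Δt_i/2)·[v(t_{i-1}) + v(t_i)].
Sum ≈ 4.96306.

4.96306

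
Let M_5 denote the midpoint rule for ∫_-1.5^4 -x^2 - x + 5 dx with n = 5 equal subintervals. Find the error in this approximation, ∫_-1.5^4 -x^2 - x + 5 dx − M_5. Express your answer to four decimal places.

-0.5546

Exact integral: ∫_-1.5^4 f(x) dx ≈ -1.833333.
M_5 = -1.27875.
Error ≈ -1.833333 − (-1.27875) ≈ -0.5546.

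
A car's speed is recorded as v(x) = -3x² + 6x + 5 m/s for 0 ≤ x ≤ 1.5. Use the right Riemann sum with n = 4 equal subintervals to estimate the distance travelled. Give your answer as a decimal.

11.19140625

Δx = (1.5 − 0)/4 = 0.375.
Right endpoints: 0.375, 0.75, 1.125, 1.5.
v(0.375) = 6.828125, v(0.75) = 7.8125, v(1.125) = 7.953125, v(1.5) = 7.25.
Sum = Δx · [v(0.375) + v(0.75) + v(1.125) + v(1.5)].
Sum = 11.19140625.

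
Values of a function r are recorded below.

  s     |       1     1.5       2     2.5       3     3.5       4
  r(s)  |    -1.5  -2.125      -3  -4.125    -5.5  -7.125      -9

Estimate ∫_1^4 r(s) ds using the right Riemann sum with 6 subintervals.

Δs = 0.5.
Sum = 0.5·[(-2.125) + (-3) + (-4.125) + (-5.5) + (-7.125) + (-9)] = -15.4375.

-15.4375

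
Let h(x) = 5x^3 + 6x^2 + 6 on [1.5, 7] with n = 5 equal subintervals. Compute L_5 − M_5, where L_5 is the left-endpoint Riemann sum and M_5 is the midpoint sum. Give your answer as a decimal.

-972.1971875

L_5 = 2696.2925.
M_5 = 3668.4896875.
L_5 − M_5 = -972.1971875.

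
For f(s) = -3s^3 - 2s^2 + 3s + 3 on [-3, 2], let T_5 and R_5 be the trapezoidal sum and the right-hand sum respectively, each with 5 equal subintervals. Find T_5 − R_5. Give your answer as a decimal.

40

T_5 = 35.
R_5 = -5.
T_5 − R_5 = 40.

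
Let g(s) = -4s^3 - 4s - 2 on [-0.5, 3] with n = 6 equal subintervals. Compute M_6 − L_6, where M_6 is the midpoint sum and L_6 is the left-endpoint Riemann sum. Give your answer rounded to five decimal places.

-31.26302

M_6 ≈ -103.9487847.
L_6 ≈ -72.6857639.
M_6 − L_6 ≈ -31.26302.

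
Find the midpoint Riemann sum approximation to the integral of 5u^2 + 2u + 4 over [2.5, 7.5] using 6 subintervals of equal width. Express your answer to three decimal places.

745.637

Δu = (7.5 − 2.5)/6 = 5/6.
Midpoints: 35/12, 3.75, 55/12, 65/12, 6.25, 85/12.
f(35/12) = 7541/144, f(3.75) = 81.8125, f(55/12) = 17021/144, f(65/12) = 23261/144, f(6.25) = 211.8125, f(85/12) = 38741/144.
Sum = Δu · [f(35/12) + f(3.75) + f(55/12) + ...].
Sum ≈ 745.637.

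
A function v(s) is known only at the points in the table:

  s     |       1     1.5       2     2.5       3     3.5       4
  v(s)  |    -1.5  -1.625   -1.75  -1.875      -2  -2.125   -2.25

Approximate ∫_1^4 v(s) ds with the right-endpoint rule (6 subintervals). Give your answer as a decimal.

Δs = 0.5.
Sum = 0.5·[(-1.625) + (-1.75) + (-1.875) + (-2) + (-2.125) + (-2.25)] = -5.8125.

-5.8125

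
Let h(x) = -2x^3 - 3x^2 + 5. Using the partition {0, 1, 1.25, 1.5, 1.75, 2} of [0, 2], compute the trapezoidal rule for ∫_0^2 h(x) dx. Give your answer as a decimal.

-7.125

Subinterval widths: 1, 0.25, 0.25, 0.25, 0.25.
h(0) = 5, h(1) = 0, h(1.25) = -3.59375, h(1.5) = -8.5, h(1.75) = -14.90625, h(2) = -23.
On each subinterval the trapezoid contributes (Δx_i/2)·[h(x_{i-1}) + h(x_i)].
Sum = -7.125.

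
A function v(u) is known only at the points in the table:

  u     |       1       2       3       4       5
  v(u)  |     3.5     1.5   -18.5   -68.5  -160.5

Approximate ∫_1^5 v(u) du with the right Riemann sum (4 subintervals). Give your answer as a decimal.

-246

Δu = 1.
Sum = 1·[1.5 + (-18.5) + (-68.5) + (-160.5)] = -246.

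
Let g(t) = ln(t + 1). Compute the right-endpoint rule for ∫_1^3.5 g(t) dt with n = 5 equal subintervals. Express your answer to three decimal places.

Δt = (3.5 − 1)/5 = 0.5.
Right endpoints: 1.5, 2, 2.5, 3, 3.5.
g(1.5) ≈ 0.916, g(2) ≈ 1.099, g(2.5) ≈ 1.253, g(3) ≈ 1.386, g(3.5) ≈ 1.504.
Sum = Δt · [g(1.5) + g(2) + g(2.5) + g(3) + g(3.5)].
Sum ≈ 3.079.

3.079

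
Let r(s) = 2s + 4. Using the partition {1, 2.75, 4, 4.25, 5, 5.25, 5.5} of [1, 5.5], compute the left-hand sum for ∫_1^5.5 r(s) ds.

Subinterval widths: 1.75, 1.25, 0.25, 0.75, 0.25, 0.25.
Left endpoints: 1, 2.75, 4, 4.25, 5, 5.25.
r(1) = 6, r(2.75) = 9.5, r(4) = 12, r(4.25) = 12.5, r(5) = 14, r(5.25) = 14.5.
Sum = Σ Δs_i · r(s_i).
Sum = 41.875.

41.875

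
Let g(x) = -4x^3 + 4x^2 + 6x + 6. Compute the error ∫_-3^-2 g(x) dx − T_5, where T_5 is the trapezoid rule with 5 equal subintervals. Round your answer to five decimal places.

Exact integral: ∫_-3^-2 g(x) dx ≈ 81.3333333.
T_5 = 81.56.
Error ≈ 81.3333333 − 81.56 ≈ -0.22667.

-0.22667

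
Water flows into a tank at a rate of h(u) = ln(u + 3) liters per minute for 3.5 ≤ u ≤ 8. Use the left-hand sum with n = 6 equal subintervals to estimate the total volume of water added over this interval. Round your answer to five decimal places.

Δu = (8 − 3.5)/6 = 0.75.
Left endpoints: 3.5, 4.25, 5, 5.75, 6.5, 7.25.
h(3.5) ≈ 1.87180, h(4.25) ≈ 1.98100, h(5) ≈ 2.07944, h(5.75) ≈ 2.16905, h(6.5) ≈ 2.25129, h(7.25) ≈ 2.32728.
Sum = Δu · [h(3.5) + h(4.25) + h(5) + ...].
Sum ≈ 9.50990.

9.50990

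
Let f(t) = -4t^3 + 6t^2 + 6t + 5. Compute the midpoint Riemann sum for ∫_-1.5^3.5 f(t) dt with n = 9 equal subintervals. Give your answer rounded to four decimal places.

3.2716

Δt = (3.5 − (-1.5))/9 = 5/9.
Midpoints: -11/9, -2/3, -1/9, 4/9, 1, 14/9, 19/9, 8/3, 29/9.
f(-11/9) = 10157/729, f(-2/3) = 131/27, f(-1/9) = 3217/729, f(4/9) = 6197/729, f(1) = 13, f(14/9) = 10057/729, f(19/9) = 4937/729, f(8/3) = -329/27, f(29/9) = -34403/729.
Sum = Δt · [f(-11/9) + f(-2/3) + f(-1/9) + ...].
Sum ≈ 3.2716.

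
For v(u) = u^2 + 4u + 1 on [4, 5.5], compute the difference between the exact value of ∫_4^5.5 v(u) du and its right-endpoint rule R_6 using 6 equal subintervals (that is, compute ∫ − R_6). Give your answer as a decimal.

Exact integral: ∫_4^5.5 v(u) du = 64.125.
R_6 = 66.671875.
Error = 64.125 − 66.671875 = -2.546875.

-2.546875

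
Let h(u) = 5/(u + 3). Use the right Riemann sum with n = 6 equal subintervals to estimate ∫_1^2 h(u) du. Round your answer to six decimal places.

Δu = (2 − 1)/6 = 1/6.
Right endpoints: 7/6, 4/3, 1.5, 5/3, 11/6, 2.
h(7/6) = 1.2, h(4/3) = 15/13, h(1.5) = 10/9, h(5/3) = 15/14, h(11/6) = 30/29, h(2) = 1.
Sum = Δu · [h(7/6) + h(4/3) + h(1.5) + ...].
Sum ≈ 1.095145.

1.095145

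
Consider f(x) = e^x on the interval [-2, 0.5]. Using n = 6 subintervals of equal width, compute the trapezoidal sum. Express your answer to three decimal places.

1.535

Δx = (0.5 − (-2))/6 = 5/12.
f(-2) ≈ 0.135, f(-19/12) ≈ 0.205, f(-7/6) ≈ 0.311, f(-0.75) ≈ 0.472, f(-1/3) ≈ 0.717, f(1/12) ≈ 1.087, f(0.5) ≈ 1.649.
T_6 = (Δx/2)·[f(x_0) + 2f(x_1) + ... + 2f(x_{5}) + f(x_6)].
Sum ≈ 1.535.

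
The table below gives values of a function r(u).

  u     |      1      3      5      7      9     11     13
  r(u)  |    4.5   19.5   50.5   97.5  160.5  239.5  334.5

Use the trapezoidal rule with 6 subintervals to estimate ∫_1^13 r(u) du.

1474

Δu = 2.
T_6 = (2/2)·[4.5 + 2·19.5 + 2·50.5 + 2·97.5 + 2·160.5 + 2·239.5 + 334.5] = 1474.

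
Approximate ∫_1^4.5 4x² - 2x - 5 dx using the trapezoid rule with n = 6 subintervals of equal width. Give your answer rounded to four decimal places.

84.2106

Δx = (4.5 − 1)/6 = 7/12.
f(1) = -3, f(19/12) = 67/36, f(13/6) = 85/9, f(2.75) = 19.75, f(10/3) = 295/9, f(47/12) = 1747/36, f(4.5) = 67.
T_6 = (Δx/2)·[f(x_0) + 2f(x_1) + ... + 2f(x_{5}) + f(x_6)].
Sum ≈ 84.2106.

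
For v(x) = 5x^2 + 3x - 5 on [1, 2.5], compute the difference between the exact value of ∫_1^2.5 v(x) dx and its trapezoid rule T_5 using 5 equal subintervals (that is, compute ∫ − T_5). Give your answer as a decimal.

-0.1125

Exact integral: ∫_1^2.5 v(x) dx = 24.75.
T_5 = 24.8625.
Error = 24.75 − 24.8625 = -0.1125.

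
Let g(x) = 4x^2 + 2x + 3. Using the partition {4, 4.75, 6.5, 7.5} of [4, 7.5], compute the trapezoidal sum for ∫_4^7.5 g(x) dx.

532.4375

Subinterval widths: 0.75, 1.75, 1.
g(4) = 75, g(4.75) = 102.75, g(6.5) = 185, g(7.5) = 243.
On each subinterval the trapezoid contributes (Δx_i/2)·[g(x_{i-1}) + g(x_i)].
Sum = 532.4375.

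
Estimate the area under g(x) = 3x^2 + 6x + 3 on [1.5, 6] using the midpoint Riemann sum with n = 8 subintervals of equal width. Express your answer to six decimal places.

Δx = (6 − 1.5)/8 = 0.5625.
Midpoints: 1.78125, 2.34375, 2.90625, 3.46875, 4.03125, 4.59375, 5.15625, 5.71875.
g(1.78125) = 23763/1024, g(2.34375) = 34347/1024, g(2.90625) = 46875/1024, g(3.46875) = 61347/1024, g(4.03125) = 77763/1024, g(4.59375) = 96123/1024, g(5.15625) = 116427/1024, g(5.71875) = 138675/1024.
Sum = Δx · [g(1.78125) + g(2.34375) + g(2.90625) + ...].
Sum ≈ 327.019043.

327.019043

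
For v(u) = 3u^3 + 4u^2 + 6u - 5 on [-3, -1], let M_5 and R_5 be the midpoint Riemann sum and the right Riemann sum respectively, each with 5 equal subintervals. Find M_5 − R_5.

M_5 = -58.96.
R_5 = -48.48.
M_5 − R_5 = -10.48.

-10.48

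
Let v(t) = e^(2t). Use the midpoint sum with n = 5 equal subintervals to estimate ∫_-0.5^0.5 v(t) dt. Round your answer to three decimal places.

Δt = (0.5 − (-0.5))/5 = 0.2.
Midpoints: -0.4, -0.2, 0, 0.2, 0.4.
v(-0.4) ≈ 0.449, v(-0.2) ≈ 0.670, v(0) ≈ 1.000, v(0.2) ≈ 1.492, v(0.4) ≈ 2.226.
Sum = Δt · [v(-0.4) + v(-0.2) + v(0) + v(0.2) + v(0.4)].
Sum ≈ 1.167.

1.167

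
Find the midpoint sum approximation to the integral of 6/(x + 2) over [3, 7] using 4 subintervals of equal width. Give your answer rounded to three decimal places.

Δx = (7 − 3)/4 = 1.
Midpoints: 3.5, 4.5, 5.5, 6.5.
f(3.5) = 12/11, f(4.5) = 12/13, f(5.5) = 0.8, f(6.5) = 12/17.
Sum = Δx · [f(3.5) + f(4.5) + f(5.5) + f(6.5)].
Sum ≈ 3.520.

3.520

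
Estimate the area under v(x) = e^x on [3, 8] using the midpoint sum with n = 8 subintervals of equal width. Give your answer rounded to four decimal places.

2913.2246

Δx = (8 − 3)/8 = 0.625.
Midpoints: 3.3125, 3.9375, 4.5625, 5.1875, 5.8125, 6.4375, 7.0625, 7.6875.
v(3.3125) ≈ 27.4537, v(3.9375) ≈ 51.2902, v(4.5625) ≈ 95.8227, v(5.1875) ≈ 179.0204, v(5.8125) ≈ 334.4542, v(6.4375) ≈ 624.8427, v(7.0625) ≈ 1167.3599, v(7.6875) ≈ 2180.9155.
Sum = Δx · [v(3.3125) + v(3.9375) + v(4.5625) + ...].
Sum ≈ 2913.2246.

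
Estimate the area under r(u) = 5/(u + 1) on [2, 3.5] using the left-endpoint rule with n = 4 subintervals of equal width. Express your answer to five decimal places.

2.13510

Δu = (3.5 − 2)/4 = 0.375.
Left endpoints: 2, 2.375, 2.75, 3.125.
r(2) = 5/3, r(2.375) = 40/27, r(2.75) = 4/3, r(3.125) = 40/33.
Sum = Δu · [r(2) + r(2.375) + r(2.75) + r(3.125)].
Sum ≈ 2.13510.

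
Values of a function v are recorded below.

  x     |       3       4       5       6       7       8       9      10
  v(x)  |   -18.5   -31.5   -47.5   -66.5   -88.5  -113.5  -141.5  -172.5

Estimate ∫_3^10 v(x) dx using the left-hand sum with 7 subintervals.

-507.5

Δx = 1.
Sum = 1·[(-18.5) + (-31.5) + (-47.5) + (-66.5) + (-88.5) + (-113.5) + (-141.5)] = -507.5.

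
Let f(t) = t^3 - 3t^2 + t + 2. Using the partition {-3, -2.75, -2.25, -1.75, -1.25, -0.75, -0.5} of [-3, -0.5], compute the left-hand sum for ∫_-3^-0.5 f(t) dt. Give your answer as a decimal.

Subinterval widths: 0.25, 0.5, 0.5, 0.5, 0.5, 0.25.
Left endpoints: -3, -2.75, -2.25, -1.75, -1.25, -0.75.
f(-3) = -55, f(-2.75) = -44.234375, f(-2.25) = -26.828125, f(-1.75) = -14.296875, f(-1.25) = -5.890625, f(-0.75) = -0.859375.
Sum = Σ Δt_i · f(t_i).
Sum = -59.58984375.

-59.58984375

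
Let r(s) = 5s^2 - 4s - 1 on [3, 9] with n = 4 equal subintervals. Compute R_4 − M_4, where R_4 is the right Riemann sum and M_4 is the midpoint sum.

R_4 = 1283.25.
M_4 = 1014.375.
R_4 − M_4 = 268.875.

268.875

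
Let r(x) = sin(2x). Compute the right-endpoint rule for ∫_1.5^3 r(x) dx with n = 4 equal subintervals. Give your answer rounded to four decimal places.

-1.0078

Δx = (3 − 1.5)/4 = 0.375.
Right endpoints: 1.875, 2.25, 2.625, 3.
r(1.875) ≈ -0.5716, r(2.25) ≈ -0.9775, r(2.625) ≈ -0.8589, r(3) ≈ -0.2794.
Sum = Δx · [r(1.875) + r(2.25) + r(2.625) + r(3)].
Sum ≈ -1.0078.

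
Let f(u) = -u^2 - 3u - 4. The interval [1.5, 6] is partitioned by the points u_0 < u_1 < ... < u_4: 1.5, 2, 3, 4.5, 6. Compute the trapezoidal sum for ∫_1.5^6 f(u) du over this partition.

Subinterval widths: 0.5, 1, 1.5, 1.5.
f(1.5) = -10.75, f(2) = -14, f(3) = -22, f(4.5) = -37.75, f(6) = -58.
On each subinterval the trapezoid contributes (Δu_i/2)·[f(u_{i-1}) + f(u_i)].
Sum = -140.8125.

-140.8125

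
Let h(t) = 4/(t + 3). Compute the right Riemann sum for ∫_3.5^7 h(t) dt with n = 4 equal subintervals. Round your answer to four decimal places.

1.6324

Δt = (7 − 3.5)/4 = 0.875.
Right endpoints: 4.375, 5.25, 6.125, 7.
h(4.375) = 32/59, h(5.25) = 16/33, h(6.125) = 32/73, h(7) = 0.4.
Sum = Δt · [h(4.375) + h(5.25) + h(6.125) + h(7)].
Sum ≈ 1.6324.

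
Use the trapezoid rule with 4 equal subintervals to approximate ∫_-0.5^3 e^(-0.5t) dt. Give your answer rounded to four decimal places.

Δt = (3 − (-0.5))/4 = 0.875.
f(-0.5) ≈ 1.2840, f(0.375) ≈ 0.8290, f(1.25) ≈ 0.5353, f(2.125) ≈ 0.3456, f(3) ≈ 0.2231.
T_4 = (Δt/2)·[f(t_0) + 2f(t_1) + 2f(t_2) + 2f(t_3) + f(t_4)].
Sum ≈ 2.1555.

2.1555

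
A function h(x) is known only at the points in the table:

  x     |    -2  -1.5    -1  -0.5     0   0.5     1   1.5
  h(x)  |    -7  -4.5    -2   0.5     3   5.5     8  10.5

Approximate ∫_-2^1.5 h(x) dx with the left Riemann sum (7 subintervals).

1.75

Δx = 0.5.
Sum = 0.5·[(-7) + (-4.5) + (-2) + 0.5 + 3 + 5.5 + 8] = 1.75.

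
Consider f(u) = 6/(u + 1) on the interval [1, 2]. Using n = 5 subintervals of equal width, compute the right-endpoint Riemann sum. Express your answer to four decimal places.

2.3356

Δu = (2 − 1)/5 = 0.2.
Right endpoints: 1.2, 1.4, 1.6, 1.8, 2.
f(1.2) = 30/11, f(1.4) = 2.5, f(1.6) = 30/13, f(1.8) = 15/7, f(2) = 2.
Sum = Δu · [f(1.2) + f(1.4) + f(1.6) + f(1.8) + f(2)].
Sum ≈ 2.3356.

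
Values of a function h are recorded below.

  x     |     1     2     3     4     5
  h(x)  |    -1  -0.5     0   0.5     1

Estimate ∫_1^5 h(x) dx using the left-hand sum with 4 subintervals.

-1

Δx = 1.
Sum = 1·[(-1) + (-0.5) + 0 + 0.5] = -1.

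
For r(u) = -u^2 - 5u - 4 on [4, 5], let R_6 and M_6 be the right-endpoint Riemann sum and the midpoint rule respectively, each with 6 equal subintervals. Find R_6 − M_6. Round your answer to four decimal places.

-1.1736

R_6 ≈ -48.004630.
M_6 ≈ -46.831019.
R_6 − M_6 ≈ -1.1736.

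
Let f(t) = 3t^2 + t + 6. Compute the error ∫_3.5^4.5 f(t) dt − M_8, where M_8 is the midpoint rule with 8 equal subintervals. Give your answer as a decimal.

0.00390625

Exact integral: ∫_3.5^4.5 f(t) dt = 58.25.
M_8 = 58.24609375.
Error = 58.25 − 58.24609375 = 0.00390625.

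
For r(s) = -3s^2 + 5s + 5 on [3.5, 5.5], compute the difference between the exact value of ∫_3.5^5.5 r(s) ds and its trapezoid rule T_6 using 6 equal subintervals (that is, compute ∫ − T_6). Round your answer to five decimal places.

0.11111

Exact integral: ∫_3.5^5.5 r(s) ds = -68.5.
T_6 ≈ -68.6111111.
Error ≈ -68.5 − (-68.6111111) ≈ 0.11111.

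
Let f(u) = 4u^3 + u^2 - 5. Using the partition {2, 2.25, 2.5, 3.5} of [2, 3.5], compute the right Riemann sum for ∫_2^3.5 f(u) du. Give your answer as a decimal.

Subinterval widths: 0.25, 0.25, 1.
Right endpoints: 2.25, 2.5, 3.5.
f(2.25) = 45.625, f(2.5) = 63.75, f(3.5) = 178.75.
Sum = Σ Δu_i · f(u_i).
Sum = 206.09375.

206.09375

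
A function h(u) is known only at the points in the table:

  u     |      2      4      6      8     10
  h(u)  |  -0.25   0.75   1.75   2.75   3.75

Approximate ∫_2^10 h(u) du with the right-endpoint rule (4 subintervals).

Δu = 2.
Sum = 2·[0.75 + 1.75 + 2.75 + 3.75] = 18.

18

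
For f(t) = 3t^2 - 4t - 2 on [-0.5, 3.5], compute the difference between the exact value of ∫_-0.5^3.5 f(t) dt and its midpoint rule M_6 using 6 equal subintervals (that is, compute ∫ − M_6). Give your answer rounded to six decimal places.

Exact integral: ∫_-0.5^3.5 f(t) dt = 11.
M_6 ≈ 10.55555556.
Error ≈ 11 − 10.55555556 ≈ 0.444444.

0.444444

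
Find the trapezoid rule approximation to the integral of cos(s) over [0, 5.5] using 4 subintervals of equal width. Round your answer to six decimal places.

-0.590713

Δs = (5.5 − 0)/4 = 1.375.
f(0) ≈ 1.000000, f(1.375) ≈ 0.194548, f(2.75) ≈ -0.924302, f(4.125) ≈ -0.554190, f(5.5) ≈ 0.708670.
T_4 = (Δs/2)·[f(s_0) + 2f(s_1) + 2f(s_2) + 2f(s_3) + f(s_4)].
Sum ≈ -0.590713.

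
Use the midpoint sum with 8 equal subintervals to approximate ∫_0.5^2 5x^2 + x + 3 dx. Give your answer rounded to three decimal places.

Δx = (2 − 0.5)/8 = 0.1875.
Midpoints: 0.59375, 0.78125, 0.96875, 1.15625, 1.34375, 1.53125, 1.71875, 1.90625.
f(0.59375) = 5485/1024, f(0.78125) = 6997/1024, f(0.96875) = 8869/1024, f(1.15625) = 11101/1024, f(1.34375) = 13693/1024, f(1.53125) = 16645/1024, f(1.71875) = 19957/1024, f(1.90625) = 23629/1024.
Sum = Δx · [f(0.59375) + f(0.78125) + f(0.96875) + ...].
Sum ≈ 19.478.

19.478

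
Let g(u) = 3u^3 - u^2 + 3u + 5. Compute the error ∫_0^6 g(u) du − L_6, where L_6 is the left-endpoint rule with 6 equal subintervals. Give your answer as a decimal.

Exact integral: ∫_0^6 g(u) du = 984.
L_6 = 695.
Error = 984 − 695 = 289.

289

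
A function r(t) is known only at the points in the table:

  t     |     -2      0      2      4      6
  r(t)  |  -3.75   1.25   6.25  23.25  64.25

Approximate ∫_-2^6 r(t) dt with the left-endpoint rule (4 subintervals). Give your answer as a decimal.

Δt = 2.
Sum = 2·[(-3.75) + 1.25 + 6.25 + 23.25] = 54.

54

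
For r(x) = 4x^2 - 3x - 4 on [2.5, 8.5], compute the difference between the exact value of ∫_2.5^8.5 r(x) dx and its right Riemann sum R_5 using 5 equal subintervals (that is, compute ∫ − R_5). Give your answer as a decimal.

Exact integral: ∫_2.5^8.5 r(x) dx = 675.
R_5 = 828.36.
Error = 675 − 828.36 = -153.36.

-153.36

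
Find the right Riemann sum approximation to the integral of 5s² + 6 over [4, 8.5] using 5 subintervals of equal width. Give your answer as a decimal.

Δs = (8.5 − 4)/5 = 0.9.
Right endpoints: 4.9, 5.8, 6.7, 7.6, 8.5.
f(4.9) = 126.05, f(5.8) = 174.2, f(6.7) = 230.45, f(7.6) = 294.8, f(8.5) = 367.25.
Sum = Δs · [f(4.9) + f(5.8) + f(6.7) + f(7.6) + f(8.5)].
Sum = 1073.475.

1073.475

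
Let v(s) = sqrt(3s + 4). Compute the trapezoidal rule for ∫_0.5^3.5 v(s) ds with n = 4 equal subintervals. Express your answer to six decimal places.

Δs = (3.5 − 0.5)/4 = 0.75.
v(0.5) ≈ 2.345208, v(1.25) ≈ 2.783882, v(2) ≈ 3.162278, v(2.75) ≈ 3.500000, v(3.5) ≈ 3.807887.
T_4 = (Δs/2)·[v(s_0) + 2v(s_1) + 2v(s_2) + 2v(s_3) + v(s_4)].
Sum ≈ 9.392030.

9.392030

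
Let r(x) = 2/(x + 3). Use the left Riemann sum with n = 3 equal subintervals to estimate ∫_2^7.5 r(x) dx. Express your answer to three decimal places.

1.693

Δx = (7.5 − 2)/3 = 11/6.
Left endpoints: 2, 23/6, 17/3.
r(2) = 0.4, r(23/6) = 12/41, r(17/3) = 3/13.
Sum = Δx · [r(2) + r(23/6) + r(17/3)].
Sum ≈ 1.693.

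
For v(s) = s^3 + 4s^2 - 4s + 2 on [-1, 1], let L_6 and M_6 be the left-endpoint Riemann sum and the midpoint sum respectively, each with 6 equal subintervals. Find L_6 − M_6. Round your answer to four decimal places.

1.2222

L_6 ≈ 7.814815.
M_6 ≈ 6.592593.
L_6 − M_6 ≈ 1.2222.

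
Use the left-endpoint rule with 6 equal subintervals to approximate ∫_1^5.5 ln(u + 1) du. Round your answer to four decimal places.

Δu = (5.5 − 1)/6 = 0.75.
Left endpoints: 1, 1.75, 2.5, 3.25, 4, 4.75.
f(1) ≈ 0.6931, f(1.75) ≈ 1.0116, f(2.5) ≈ 1.2528, f(3.25) ≈ 1.4469, f(4) ≈ 1.6094, f(4.75) ≈ 1.7492.
Sum = Δu · [f(1) + f(1.75) + f(2.5) + ...].
Sum ≈ 5.8223.

5.8223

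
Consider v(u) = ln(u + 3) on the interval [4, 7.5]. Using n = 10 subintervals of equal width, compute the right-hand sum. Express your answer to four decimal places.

7.6385

Δu = (7.5 − 4)/10 = 0.35.
Right endpoints: 4.35, 4.7, 5.05, 5.4, 5.75, 6.1, 6.45, 6.8, 7.15, 7.5.
v(4.35) ≈ 1.9947, v(4.7) ≈ 2.0412, v(5.05) ≈ 2.0857, v(5.4) ≈ 2.1282, v(5.75) ≈ 2.1691, v(6.1) ≈ 2.2083, v(6.45) ≈ 2.2460, v(6.8) ≈ 2.2824, v(7.15) ≈ 2.3175, v(7.5) ≈ 2.3514.
Sum = Δu · [v(4.35) + v(4.7) + v(5.05) + ...].
Sum ≈ 7.6385.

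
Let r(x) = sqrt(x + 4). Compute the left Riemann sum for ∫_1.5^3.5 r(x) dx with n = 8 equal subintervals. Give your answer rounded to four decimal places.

Δx = (3.5 − 1.5)/8 = 0.25.
Left endpoints: 1.5, 1.75, 2, 2.25, 2.5, 2.75, 3, 3.25.
r(1.5) ≈ 2.3452, r(1.75) ≈ 2.3979, r(2) ≈ 2.4495, r(2.25) ≈ 2.5000, r(2.5) ≈ 2.5495, r(2.75) ≈ 2.5981, r(3) ≈ 2.6458, r(3.25) ≈ 2.6926.
Sum = Δx · [r(1.5) + r(1.75) + r(2) + ...].
Sum ≈ 5.0446.

5.0446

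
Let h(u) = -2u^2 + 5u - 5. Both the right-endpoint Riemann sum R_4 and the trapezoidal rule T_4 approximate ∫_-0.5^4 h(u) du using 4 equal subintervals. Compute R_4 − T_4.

-5.0625

R_4 = -32.8359375.
T_4 = -27.7734375.
R_4 − T_4 = -5.0625.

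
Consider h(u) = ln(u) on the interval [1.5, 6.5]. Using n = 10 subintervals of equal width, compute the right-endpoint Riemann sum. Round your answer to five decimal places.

Δu = (6.5 − 1.5)/10 = 0.5.
Right endpoints: 2, 2.5, 3, 3.5, 4, 4.5, 5, 5.5, 6, 6.5.
h(2) ≈ 0.69315, h(2.5) ≈ 0.91629, h(3) ≈ 1.09861, h(3.5) ≈ 1.25276, h(4) ≈ 1.38629, h(4.5) ≈ 1.50408, h(5) ≈ 1.60944, h(5.5) ≈ 1.70475, h(6) ≈ 1.79176, h(6.5) ≈ 1.87180.
Sum = Δu · [h(2) + h(2.5) + h(3) + ...].
Sum ≈ 6.91447.

6.91447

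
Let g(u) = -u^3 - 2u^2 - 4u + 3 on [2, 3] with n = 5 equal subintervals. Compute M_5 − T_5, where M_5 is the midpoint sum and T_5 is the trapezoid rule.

M_5 = -35.885.
T_5 = -35.98.
M_5 − T_5 = 0.095.

0.095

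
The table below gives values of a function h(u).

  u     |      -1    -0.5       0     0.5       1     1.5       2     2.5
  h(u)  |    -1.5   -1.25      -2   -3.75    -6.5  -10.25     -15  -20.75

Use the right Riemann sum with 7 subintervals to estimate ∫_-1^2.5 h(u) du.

-29.75

Δu = 0.5.
Sum = 0.5·[(-1.25) + (-2) + (-3.75) + (-6.5) + (-10.25) + (-15) + (-20.75)] = -29.75.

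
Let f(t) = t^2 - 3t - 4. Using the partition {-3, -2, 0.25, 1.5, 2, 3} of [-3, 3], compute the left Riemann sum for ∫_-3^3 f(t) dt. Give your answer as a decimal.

12.515625

Subinterval widths: 1, 2.25, 1.25, 0.5, 1.
Left endpoints: -3, -2, 0.25, 1.5, 2.
f(-3) = 14, f(-2) = 6, f(0.25) = -4.6875, f(1.5) = -6.25, f(2) = -6.
Sum = Σ Δt_i · f(t_i).
Sum = 12.515625.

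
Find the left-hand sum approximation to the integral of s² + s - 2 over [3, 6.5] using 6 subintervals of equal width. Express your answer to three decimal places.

Δs = (6.5 − 3)/6 = 7/12.
Left endpoints: 3, 43/12, 25/6, 4.75, 16/3, 71/12.
f(3) = 10, f(43/12) = 2077/144, f(25/6) = 703/36, f(4.75) = 25.3125, f(16/3) = 286/9, f(71/12) = 5605/144.
Sum = Δs · [f(3) + f(43/12) + f(25/6) + ...].
Sum ≈ 81.646.

81.646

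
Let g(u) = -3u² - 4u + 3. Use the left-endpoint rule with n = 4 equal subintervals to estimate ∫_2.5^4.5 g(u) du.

-85.25

Δu = (4.5 − 2.5)/4 = 0.5.
Left endpoints: 2.5, 3, 3.5, 4.
g(2.5) = -25.75, g(3) = -36, g(3.5) = -47.75, g(4) = -61.
Sum = Δu · [g(2.5) + g(3) + g(3.5) + g(4)].
Sum = -85.25.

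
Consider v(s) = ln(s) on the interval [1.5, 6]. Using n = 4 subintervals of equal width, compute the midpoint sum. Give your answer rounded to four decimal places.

Δs = (6 − 1.5)/4 = 1.125.
Midpoints: 2.0625, 3.1875, 4.3125, 5.4375.
v(2.0625) ≈ 0.7239, v(3.1875) ≈ 1.1592, v(4.3125) ≈ 1.4615, v(5.4375) ≈ 1.6933.
Sum = Δs · [v(2.0625) + v(3.1875) + v(4.3125) + v(5.4375)].
Sum ≈ 5.6677.

5.6677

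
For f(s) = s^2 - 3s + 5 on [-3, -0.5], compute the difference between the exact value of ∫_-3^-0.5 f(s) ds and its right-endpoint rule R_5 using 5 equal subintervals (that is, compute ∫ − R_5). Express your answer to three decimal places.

3.958

Exact integral: ∫_-3^-0.5 f(s) ds ≈ 34.58333.
R_5 = 30.625.
Error ≈ 34.58333 − 30.625 ≈ 3.958.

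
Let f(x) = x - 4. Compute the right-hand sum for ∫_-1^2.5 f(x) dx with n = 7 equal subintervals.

-10.5

Δx = (2.5 − (-1))/7 = 0.5.
Right endpoints: -0.5, 0, 0.5, 1, 1.5, 2, 2.5.
f(-0.5) = -4.5, f(0) = -4, f(0.5) = -3.5, f(1) = -3, f(1.5) = -2.5, f(2) = -2, f(2.5) = -1.5.
Sum = Δx · [f(-0.5) + f(0) + f(0.5) + ...].
Sum = -10.5.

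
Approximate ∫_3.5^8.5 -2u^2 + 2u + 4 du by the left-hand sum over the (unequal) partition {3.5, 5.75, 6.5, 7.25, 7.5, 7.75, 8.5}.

Subinterval widths: 2.25, 0.75, 0.75, 0.25, 0.25, 0.75.
Left endpoints: 3.5, 5.75, 6.5, 7.25, 7.5, 7.75.
f(3.5) = -13.5, f(5.75) = -50.625, f(6.5) = -67.5, f(7.25) = -86.625, f(7.5) = -93.5, f(7.75) = -100.625.
Sum = Σ Δu_i · f(u_i).
Sum = -239.46875.

-239.46875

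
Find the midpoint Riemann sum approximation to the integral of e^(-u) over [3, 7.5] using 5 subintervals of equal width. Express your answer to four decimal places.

0.0476

Δu = (7.5 − 3)/5 = 0.9.
Midpoints: 3.45, 4.35, 5.25, 6.15, 7.05.
f(3.45) ≈ 0.0317, f(4.35) ≈ 0.0129, f(5.25) ≈ 0.0052, f(6.15) ≈ 0.0021, f(7.05) ≈ 0.0009.
Sum = Δu · [f(3.45) + f(4.35) + f(5.25) + f(6.15) + f(7.05)].
Sum ≈ 0.0476.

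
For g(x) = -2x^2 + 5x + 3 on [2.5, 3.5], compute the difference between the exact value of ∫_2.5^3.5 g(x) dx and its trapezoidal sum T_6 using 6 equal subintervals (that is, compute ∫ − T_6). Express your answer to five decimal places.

Exact integral: ∫_2.5^3.5 g(x) dx ≈ -0.1666667.
T_6 ≈ -0.1759259.
Error ≈ -0.1666667 − (-0.1759259) ≈ 0.00926.

0.00926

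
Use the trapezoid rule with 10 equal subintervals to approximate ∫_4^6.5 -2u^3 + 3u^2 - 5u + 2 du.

Δu = (6.5 − 4)/10 = 0.25.
f(4) = -98, f(4.25) = -118.59375, f(4.5) = -142, f(4.75) = -168.40625, f(5) = -198, f(5.25) = -230.96875, f(5.5) = -267.5, f(5.75) = -307.78125, f(6) = -352, f(6.25) = -400.34375, f(6.5) = -453.
T_10 = (Δu/2)·[f(u_0) + 2f(u_1) + ... + 2f(u_{9}) + f(u_10)].
Sum = -615.2734375.

-615.2734375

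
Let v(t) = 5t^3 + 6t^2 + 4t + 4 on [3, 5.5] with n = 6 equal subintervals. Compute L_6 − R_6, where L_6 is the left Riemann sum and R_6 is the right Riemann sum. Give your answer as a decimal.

L_6 ≈ 1205.045573.
R_6 ≈ 1552.701823.
L_6 − R_6 = -347.65625.

-347.65625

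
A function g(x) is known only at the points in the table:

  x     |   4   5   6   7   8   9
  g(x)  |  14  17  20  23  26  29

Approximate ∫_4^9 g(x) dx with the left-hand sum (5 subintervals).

100

Δx = 1.
Sum = 1·[14 + 17 + 20 + 23 + 26] = 100.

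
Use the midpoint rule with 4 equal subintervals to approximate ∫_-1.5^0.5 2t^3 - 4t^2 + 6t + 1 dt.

Δt = (0.5 − (-1.5))/4 = 0.5.
Midpoints: -1.25, -0.75, -0.25, 0.25.
f(-1.25) = -16.65625, f(-0.75) = -6.59375, f(-0.25) = -0.78125, f(0.25) = 2.28125.
Sum = Δt · [f(-1.25) + f(-0.75) + f(-0.25) + f(0.25)].
Sum = -10.875.

-10.875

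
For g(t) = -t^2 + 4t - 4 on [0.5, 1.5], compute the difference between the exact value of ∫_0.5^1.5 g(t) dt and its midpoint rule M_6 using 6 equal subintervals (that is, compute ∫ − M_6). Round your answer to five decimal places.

Exact integral: ∫_0.5^1.5 g(t) dt ≈ -1.0833333.
M_6 ≈ -1.0810185.
Error ≈ -1.0833333 − (-1.0810185) ≈ -0.00231.

-0.00231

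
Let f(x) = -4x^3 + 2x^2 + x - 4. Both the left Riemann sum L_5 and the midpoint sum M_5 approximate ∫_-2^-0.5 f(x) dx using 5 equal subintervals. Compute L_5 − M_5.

L_5 = 19.32.
M_5 = 13.12125.
L_5 − M_5 = 6.19875.

6.19875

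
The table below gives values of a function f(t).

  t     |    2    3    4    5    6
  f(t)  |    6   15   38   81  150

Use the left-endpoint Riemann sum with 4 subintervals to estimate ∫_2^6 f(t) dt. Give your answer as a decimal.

140

Δt = 1.
Sum = 1·[6 + 15 + 38 + 81] = 140.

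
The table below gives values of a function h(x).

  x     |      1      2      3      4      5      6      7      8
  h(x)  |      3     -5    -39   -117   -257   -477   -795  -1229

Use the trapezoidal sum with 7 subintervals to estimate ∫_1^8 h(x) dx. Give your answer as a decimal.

Δx = 1.
T_7 = (1/2)·[3 + 2·(-5) + 2·(-39) + 2·(-117) + 2·(-257) + 2·(-477) + 2·(-795) + (-1229)] = -2303.

-2303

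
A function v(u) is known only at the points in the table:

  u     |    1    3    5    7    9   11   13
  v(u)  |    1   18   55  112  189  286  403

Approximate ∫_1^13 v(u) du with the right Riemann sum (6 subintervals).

Δu = 2.
Sum = 2·[18 + 55 + 112 + 189 + 286 + 403] = 2126.

2126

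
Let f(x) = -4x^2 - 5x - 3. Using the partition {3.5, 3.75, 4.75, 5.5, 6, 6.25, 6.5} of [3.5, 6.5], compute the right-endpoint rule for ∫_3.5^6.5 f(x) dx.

Subinterval widths: 0.25, 1, 0.75, 0.5, 0.25, 0.25.
Right endpoints: 3.75, 4.75, 5.5, 6, 6.25, 6.5.
f(3.75) = -78, f(4.75) = -117, f(5.5) = -151.5, f(6) = -177, f(6.25) = -190.5, f(6.5) = -204.5.
Sum = Σ Δx_i · f(x_i).
Sum = -437.375.

-437.375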